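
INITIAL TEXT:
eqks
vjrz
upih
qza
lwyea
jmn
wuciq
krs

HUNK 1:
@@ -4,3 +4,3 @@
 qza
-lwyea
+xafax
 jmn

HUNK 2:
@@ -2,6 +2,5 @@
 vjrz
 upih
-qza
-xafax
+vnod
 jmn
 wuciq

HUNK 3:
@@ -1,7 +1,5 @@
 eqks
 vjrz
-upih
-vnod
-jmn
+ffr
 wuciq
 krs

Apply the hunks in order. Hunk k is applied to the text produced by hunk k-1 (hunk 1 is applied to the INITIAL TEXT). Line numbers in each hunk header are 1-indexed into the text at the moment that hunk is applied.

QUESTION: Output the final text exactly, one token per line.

Answer: eqks
vjrz
ffr
wuciq
krs

Derivation:
Hunk 1: at line 4 remove [lwyea] add [xafax] -> 8 lines: eqks vjrz upih qza xafax jmn wuciq krs
Hunk 2: at line 2 remove [qza,xafax] add [vnod] -> 7 lines: eqks vjrz upih vnod jmn wuciq krs
Hunk 3: at line 1 remove [upih,vnod,jmn] add [ffr] -> 5 lines: eqks vjrz ffr wuciq krs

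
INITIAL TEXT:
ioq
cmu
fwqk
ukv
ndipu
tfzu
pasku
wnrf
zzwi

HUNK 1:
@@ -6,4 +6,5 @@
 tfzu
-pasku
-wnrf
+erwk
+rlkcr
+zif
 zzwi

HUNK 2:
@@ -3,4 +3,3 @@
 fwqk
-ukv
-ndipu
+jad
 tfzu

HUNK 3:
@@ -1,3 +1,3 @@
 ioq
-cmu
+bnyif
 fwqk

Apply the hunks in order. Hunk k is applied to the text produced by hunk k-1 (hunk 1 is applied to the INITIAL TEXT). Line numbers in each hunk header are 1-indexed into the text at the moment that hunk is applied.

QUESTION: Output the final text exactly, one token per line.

Answer: ioq
bnyif
fwqk
jad
tfzu
erwk
rlkcr
zif
zzwi

Derivation:
Hunk 1: at line 6 remove [pasku,wnrf] add [erwk,rlkcr,zif] -> 10 lines: ioq cmu fwqk ukv ndipu tfzu erwk rlkcr zif zzwi
Hunk 2: at line 3 remove [ukv,ndipu] add [jad] -> 9 lines: ioq cmu fwqk jad tfzu erwk rlkcr zif zzwi
Hunk 3: at line 1 remove [cmu] add [bnyif] -> 9 lines: ioq bnyif fwqk jad tfzu erwk rlkcr zif zzwi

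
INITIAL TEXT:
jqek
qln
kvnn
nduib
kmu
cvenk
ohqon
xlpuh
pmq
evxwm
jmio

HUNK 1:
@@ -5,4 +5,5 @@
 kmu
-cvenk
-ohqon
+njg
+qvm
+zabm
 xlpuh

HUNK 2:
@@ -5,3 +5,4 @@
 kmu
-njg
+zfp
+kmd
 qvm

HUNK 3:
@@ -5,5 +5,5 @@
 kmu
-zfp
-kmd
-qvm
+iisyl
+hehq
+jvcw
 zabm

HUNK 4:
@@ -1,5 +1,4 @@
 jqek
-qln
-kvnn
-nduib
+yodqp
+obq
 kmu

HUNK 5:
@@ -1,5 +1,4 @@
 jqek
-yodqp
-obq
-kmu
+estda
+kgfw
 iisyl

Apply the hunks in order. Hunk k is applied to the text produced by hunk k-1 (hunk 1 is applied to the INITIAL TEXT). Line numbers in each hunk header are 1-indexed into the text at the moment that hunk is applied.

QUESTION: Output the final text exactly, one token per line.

Answer: jqek
estda
kgfw
iisyl
hehq
jvcw
zabm
xlpuh
pmq
evxwm
jmio

Derivation:
Hunk 1: at line 5 remove [cvenk,ohqon] add [njg,qvm,zabm] -> 12 lines: jqek qln kvnn nduib kmu njg qvm zabm xlpuh pmq evxwm jmio
Hunk 2: at line 5 remove [njg] add [zfp,kmd] -> 13 lines: jqek qln kvnn nduib kmu zfp kmd qvm zabm xlpuh pmq evxwm jmio
Hunk 3: at line 5 remove [zfp,kmd,qvm] add [iisyl,hehq,jvcw] -> 13 lines: jqek qln kvnn nduib kmu iisyl hehq jvcw zabm xlpuh pmq evxwm jmio
Hunk 4: at line 1 remove [qln,kvnn,nduib] add [yodqp,obq] -> 12 lines: jqek yodqp obq kmu iisyl hehq jvcw zabm xlpuh pmq evxwm jmio
Hunk 5: at line 1 remove [yodqp,obq,kmu] add [estda,kgfw] -> 11 lines: jqek estda kgfw iisyl hehq jvcw zabm xlpuh pmq evxwm jmio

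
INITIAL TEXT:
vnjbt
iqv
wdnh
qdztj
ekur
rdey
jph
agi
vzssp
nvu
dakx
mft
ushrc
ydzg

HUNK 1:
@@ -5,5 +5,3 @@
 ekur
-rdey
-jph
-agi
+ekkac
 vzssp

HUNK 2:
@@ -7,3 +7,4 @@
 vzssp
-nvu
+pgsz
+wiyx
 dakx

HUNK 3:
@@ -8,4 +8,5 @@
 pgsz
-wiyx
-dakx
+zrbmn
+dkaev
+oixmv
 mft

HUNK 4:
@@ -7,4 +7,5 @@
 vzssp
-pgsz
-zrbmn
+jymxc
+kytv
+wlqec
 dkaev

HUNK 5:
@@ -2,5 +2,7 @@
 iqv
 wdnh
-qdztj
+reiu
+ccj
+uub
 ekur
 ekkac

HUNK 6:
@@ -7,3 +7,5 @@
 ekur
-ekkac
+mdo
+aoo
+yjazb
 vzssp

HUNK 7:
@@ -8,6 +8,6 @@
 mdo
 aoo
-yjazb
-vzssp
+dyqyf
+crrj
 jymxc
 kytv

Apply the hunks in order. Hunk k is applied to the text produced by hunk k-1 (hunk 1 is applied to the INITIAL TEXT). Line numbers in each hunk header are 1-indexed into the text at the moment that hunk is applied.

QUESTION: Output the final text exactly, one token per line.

Answer: vnjbt
iqv
wdnh
reiu
ccj
uub
ekur
mdo
aoo
dyqyf
crrj
jymxc
kytv
wlqec
dkaev
oixmv
mft
ushrc
ydzg

Derivation:
Hunk 1: at line 5 remove [rdey,jph,agi] add [ekkac] -> 12 lines: vnjbt iqv wdnh qdztj ekur ekkac vzssp nvu dakx mft ushrc ydzg
Hunk 2: at line 7 remove [nvu] add [pgsz,wiyx] -> 13 lines: vnjbt iqv wdnh qdztj ekur ekkac vzssp pgsz wiyx dakx mft ushrc ydzg
Hunk 3: at line 8 remove [wiyx,dakx] add [zrbmn,dkaev,oixmv] -> 14 lines: vnjbt iqv wdnh qdztj ekur ekkac vzssp pgsz zrbmn dkaev oixmv mft ushrc ydzg
Hunk 4: at line 7 remove [pgsz,zrbmn] add [jymxc,kytv,wlqec] -> 15 lines: vnjbt iqv wdnh qdztj ekur ekkac vzssp jymxc kytv wlqec dkaev oixmv mft ushrc ydzg
Hunk 5: at line 2 remove [qdztj] add [reiu,ccj,uub] -> 17 lines: vnjbt iqv wdnh reiu ccj uub ekur ekkac vzssp jymxc kytv wlqec dkaev oixmv mft ushrc ydzg
Hunk 6: at line 7 remove [ekkac] add [mdo,aoo,yjazb] -> 19 lines: vnjbt iqv wdnh reiu ccj uub ekur mdo aoo yjazb vzssp jymxc kytv wlqec dkaev oixmv mft ushrc ydzg
Hunk 7: at line 8 remove [yjazb,vzssp] add [dyqyf,crrj] -> 19 lines: vnjbt iqv wdnh reiu ccj uub ekur mdo aoo dyqyf crrj jymxc kytv wlqec dkaev oixmv mft ushrc ydzg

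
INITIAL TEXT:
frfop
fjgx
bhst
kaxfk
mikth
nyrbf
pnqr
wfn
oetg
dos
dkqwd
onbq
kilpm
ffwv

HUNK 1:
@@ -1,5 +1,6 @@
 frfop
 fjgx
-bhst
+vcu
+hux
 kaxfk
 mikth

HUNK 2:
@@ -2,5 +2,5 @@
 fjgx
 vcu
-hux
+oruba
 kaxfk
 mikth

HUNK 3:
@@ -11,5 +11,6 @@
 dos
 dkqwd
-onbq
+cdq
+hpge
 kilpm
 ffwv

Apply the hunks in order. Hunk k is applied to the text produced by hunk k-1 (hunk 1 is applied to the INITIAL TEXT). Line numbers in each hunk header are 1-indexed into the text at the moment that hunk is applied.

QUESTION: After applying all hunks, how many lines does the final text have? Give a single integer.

Hunk 1: at line 1 remove [bhst] add [vcu,hux] -> 15 lines: frfop fjgx vcu hux kaxfk mikth nyrbf pnqr wfn oetg dos dkqwd onbq kilpm ffwv
Hunk 2: at line 2 remove [hux] add [oruba] -> 15 lines: frfop fjgx vcu oruba kaxfk mikth nyrbf pnqr wfn oetg dos dkqwd onbq kilpm ffwv
Hunk 3: at line 11 remove [onbq] add [cdq,hpge] -> 16 lines: frfop fjgx vcu oruba kaxfk mikth nyrbf pnqr wfn oetg dos dkqwd cdq hpge kilpm ffwv
Final line count: 16

Answer: 16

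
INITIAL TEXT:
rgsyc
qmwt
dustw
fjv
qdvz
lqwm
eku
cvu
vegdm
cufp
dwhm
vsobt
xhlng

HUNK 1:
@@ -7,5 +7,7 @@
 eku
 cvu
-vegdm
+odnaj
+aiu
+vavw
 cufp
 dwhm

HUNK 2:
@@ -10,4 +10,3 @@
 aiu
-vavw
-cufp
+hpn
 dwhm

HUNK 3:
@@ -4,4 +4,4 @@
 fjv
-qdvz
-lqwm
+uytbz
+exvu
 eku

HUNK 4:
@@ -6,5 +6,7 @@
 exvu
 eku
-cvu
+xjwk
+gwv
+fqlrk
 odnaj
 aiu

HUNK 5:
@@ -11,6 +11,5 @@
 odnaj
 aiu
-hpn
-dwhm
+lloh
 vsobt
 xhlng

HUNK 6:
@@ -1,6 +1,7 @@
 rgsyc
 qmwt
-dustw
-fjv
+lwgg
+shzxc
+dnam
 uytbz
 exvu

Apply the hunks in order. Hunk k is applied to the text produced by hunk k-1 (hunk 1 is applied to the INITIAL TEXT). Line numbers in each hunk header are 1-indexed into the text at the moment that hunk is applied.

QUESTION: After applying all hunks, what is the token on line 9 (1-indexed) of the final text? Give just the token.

Answer: xjwk

Derivation:
Hunk 1: at line 7 remove [vegdm] add [odnaj,aiu,vavw] -> 15 lines: rgsyc qmwt dustw fjv qdvz lqwm eku cvu odnaj aiu vavw cufp dwhm vsobt xhlng
Hunk 2: at line 10 remove [vavw,cufp] add [hpn] -> 14 lines: rgsyc qmwt dustw fjv qdvz lqwm eku cvu odnaj aiu hpn dwhm vsobt xhlng
Hunk 3: at line 4 remove [qdvz,lqwm] add [uytbz,exvu] -> 14 lines: rgsyc qmwt dustw fjv uytbz exvu eku cvu odnaj aiu hpn dwhm vsobt xhlng
Hunk 4: at line 6 remove [cvu] add [xjwk,gwv,fqlrk] -> 16 lines: rgsyc qmwt dustw fjv uytbz exvu eku xjwk gwv fqlrk odnaj aiu hpn dwhm vsobt xhlng
Hunk 5: at line 11 remove [hpn,dwhm] add [lloh] -> 15 lines: rgsyc qmwt dustw fjv uytbz exvu eku xjwk gwv fqlrk odnaj aiu lloh vsobt xhlng
Hunk 6: at line 1 remove [dustw,fjv] add [lwgg,shzxc,dnam] -> 16 lines: rgsyc qmwt lwgg shzxc dnam uytbz exvu eku xjwk gwv fqlrk odnaj aiu lloh vsobt xhlng
Final line 9: xjwk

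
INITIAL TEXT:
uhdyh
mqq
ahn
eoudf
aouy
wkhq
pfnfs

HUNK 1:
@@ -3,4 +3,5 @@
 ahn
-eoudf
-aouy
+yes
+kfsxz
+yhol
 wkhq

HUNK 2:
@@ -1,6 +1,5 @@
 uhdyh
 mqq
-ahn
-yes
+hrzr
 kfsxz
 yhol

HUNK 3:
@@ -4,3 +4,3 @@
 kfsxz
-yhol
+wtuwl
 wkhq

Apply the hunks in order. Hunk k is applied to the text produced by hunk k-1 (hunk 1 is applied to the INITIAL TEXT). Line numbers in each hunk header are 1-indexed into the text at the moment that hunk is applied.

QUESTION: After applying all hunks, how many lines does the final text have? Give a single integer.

Hunk 1: at line 3 remove [eoudf,aouy] add [yes,kfsxz,yhol] -> 8 lines: uhdyh mqq ahn yes kfsxz yhol wkhq pfnfs
Hunk 2: at line 1 remove [ahn,yes] add [hrzr] -> 7 lines: uhdyh mqq hrzr kfsxz yhol wkhq pfnfs
Hunk 3: at line 4 remove [yhol] add [wtuwl] -> 7 lines: uhdyh mqq hrzr kfsxz wtuwl wkhq pfnfs
Final line count: 7

Answer: 7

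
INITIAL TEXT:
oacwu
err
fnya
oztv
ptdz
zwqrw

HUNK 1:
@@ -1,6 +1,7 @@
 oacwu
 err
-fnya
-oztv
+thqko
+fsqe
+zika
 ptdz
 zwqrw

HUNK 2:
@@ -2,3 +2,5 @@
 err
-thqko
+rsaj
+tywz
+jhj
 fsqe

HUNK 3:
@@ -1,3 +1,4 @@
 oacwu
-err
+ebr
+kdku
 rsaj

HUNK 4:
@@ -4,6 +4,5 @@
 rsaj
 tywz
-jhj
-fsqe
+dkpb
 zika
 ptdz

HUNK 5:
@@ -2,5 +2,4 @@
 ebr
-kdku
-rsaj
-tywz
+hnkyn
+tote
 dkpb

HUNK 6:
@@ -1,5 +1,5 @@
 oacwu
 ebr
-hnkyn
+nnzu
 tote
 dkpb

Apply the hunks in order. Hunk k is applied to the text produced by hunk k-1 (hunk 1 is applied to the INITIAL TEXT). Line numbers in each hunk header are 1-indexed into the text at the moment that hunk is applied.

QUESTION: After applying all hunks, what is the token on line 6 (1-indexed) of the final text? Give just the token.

Answer: zika

Derivation:
Hunk 1: at line 1 remove [fnya,oztv] add [thqko,fsqe,zika] -> 7 lines: oacwu err thqko fsqe zika ptdz zwqrw
Hunk 2: at line 2 remove [thqko] add [rsaj,tywz,jhj] -> 9 lines: oacwu err rsaj tywz jhj fsqe zika ptdz zwqrw
Hunk 3: at line 1 remove [err] add [ebr,kdku] -> 10 lines: oacwu ebr kdku rsaj tywz jhj fsqe zika ptdz zwqrw
Hunk 4: at line 4 remove [jhj,fsqe] add [dkpb] -> 9 lines: oacwu ebr kdku rsaj tywz dkpb zika ptdz zwqrw
Hunk 5: at line 2 remove [kdku,rsaj,tywz] add [hnkyn,tote] -> 8 lines: oacwu ebr hnkyn tote dkpb zika ptdz zwqrw
Hunk 6: at line 1 remove [hnkyn] add [nnzu] -> 8 lines: oacwu ebr nnzu tote dkpb zika ptdz zwqrw
Final line 6: zika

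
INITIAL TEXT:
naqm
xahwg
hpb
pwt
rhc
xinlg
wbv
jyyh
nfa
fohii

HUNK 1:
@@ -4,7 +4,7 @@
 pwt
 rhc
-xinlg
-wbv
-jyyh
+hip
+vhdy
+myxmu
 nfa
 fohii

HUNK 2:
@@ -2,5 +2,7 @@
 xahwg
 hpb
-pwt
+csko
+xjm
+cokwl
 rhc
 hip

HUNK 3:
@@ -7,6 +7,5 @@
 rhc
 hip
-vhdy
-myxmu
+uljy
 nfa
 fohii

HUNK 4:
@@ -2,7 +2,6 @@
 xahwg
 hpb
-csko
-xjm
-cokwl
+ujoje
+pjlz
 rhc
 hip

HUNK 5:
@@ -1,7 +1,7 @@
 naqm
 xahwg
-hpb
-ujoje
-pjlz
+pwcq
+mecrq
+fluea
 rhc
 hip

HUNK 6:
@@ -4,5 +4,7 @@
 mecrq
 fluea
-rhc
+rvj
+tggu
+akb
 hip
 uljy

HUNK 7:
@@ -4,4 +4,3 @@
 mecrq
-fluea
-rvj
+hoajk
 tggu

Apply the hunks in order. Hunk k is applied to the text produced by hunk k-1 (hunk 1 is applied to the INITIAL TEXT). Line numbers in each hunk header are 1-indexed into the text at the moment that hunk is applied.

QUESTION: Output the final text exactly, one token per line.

Answer: naqm
xahwg
pwcq
mecrq
hoajk
tggu
akb
hip
uljy
nfa
fohii

Derivation:
Hunk 1: at line 4 remove [xinlg,wbv,jyyh] add [hip,vhdy,myxmu] -> 10 lines: naqm xahwg hpb pwt rhc hip vhdy myxmu nfa fohii
Hunk 2: at line 2 remove [pwt] add [csko,xjm,cokwl] -> 12 lines: naqm xahwg hpb csko xjm cokwl rhc hip vhdy myxmu nfa fohii
Hunk 3: at line 7 remove [vhdy,myxmu] add [uljy] -> 11 lines: naqm xahwg hpb csko xjm cokwl rhc hip uljy nfa fohii
Hunk 4: at line 2 remove [csko,xjm,cokwl] add [ujoje,pjlz] -> 10 lines: naqm xahwg hpb ujoje pjlz rhc hip uljy nfa fohii
Hunk 5: at line 1 remove [hpb,ujoje,pjlz] add [pwcq,mecrq,fluea] -> 10 lines: naqm xahwg pwcq mecrq fluea rhc hip uljy nfa fohii
Hunk 6: at line 4 remove [rhc] add [rvj,tggu,akb] -> 12 lines: naqm xahwg pwcq mecrq fluea rvj tggu akb hip uljy nfa fohii
Hunk 7: at line 4 remove [fluea,rvj] add [hoajk] -> 11 lines: naqm xahwg pwcq mecrq hoajk tggu akb hip uljy nfa fohii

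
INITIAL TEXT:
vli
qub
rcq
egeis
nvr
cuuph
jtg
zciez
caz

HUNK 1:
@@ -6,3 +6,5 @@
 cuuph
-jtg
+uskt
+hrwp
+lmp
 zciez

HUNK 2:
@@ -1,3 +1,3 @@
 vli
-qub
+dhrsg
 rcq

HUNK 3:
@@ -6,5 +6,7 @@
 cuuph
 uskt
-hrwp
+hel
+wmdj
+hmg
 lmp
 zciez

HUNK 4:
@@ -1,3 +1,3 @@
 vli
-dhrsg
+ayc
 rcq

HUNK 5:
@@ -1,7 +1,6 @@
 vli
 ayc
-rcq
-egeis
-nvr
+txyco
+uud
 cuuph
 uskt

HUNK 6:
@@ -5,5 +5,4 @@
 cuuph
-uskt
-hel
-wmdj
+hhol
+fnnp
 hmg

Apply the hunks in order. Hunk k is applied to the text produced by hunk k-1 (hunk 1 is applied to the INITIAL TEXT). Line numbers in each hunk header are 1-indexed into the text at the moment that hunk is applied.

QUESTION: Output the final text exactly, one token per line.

Answer: vli
ayc
txyco
uud
cuuph
hhol
fnnp
hmg
lmp
zciez
caz

Derivation:
Hunk 1: at line 6 remove [jtg] add [uskt,hrwp,lmp] -> 11 lines: vli qub rcq egeis nvr cuuph uskt hrwp lmp zciez caz
Hunk 2: at line 1 remove [qub] add [dhrsg] -> 11 lines: vli dhrsg rcq egeis nvr cuuph uskt hrwp lmp zciez caz
Hunk 3: at line 6 remove [hrwp] add [hel,wmdj,hmg] -> 13 lines: vli dhrsg rcq egeis nvr cuuph uskt hel wmdj hmg lmp zciez caz
Hunk 4: at line 1 remove [dhrsg] add [ayc] -> 13 lines: vli ayc rcq egeis nvr cuuph uskt hel wmdj hmg lmp zciez caz
Hunk 5: at line 1 remove [rcq,egeis,nvr] add [txyco,uud] -> 12 lines: vli ayc txyco uud cuuph uskt hel wmdj hmg lmp zciez caz
Hunk 6: at line 5 remove [uskt,hel,wmdj] add [hhol,fnnp] -> 11 lines: vli ayc txyco uud cuuph hhol fnnp hmg lmp zciez caz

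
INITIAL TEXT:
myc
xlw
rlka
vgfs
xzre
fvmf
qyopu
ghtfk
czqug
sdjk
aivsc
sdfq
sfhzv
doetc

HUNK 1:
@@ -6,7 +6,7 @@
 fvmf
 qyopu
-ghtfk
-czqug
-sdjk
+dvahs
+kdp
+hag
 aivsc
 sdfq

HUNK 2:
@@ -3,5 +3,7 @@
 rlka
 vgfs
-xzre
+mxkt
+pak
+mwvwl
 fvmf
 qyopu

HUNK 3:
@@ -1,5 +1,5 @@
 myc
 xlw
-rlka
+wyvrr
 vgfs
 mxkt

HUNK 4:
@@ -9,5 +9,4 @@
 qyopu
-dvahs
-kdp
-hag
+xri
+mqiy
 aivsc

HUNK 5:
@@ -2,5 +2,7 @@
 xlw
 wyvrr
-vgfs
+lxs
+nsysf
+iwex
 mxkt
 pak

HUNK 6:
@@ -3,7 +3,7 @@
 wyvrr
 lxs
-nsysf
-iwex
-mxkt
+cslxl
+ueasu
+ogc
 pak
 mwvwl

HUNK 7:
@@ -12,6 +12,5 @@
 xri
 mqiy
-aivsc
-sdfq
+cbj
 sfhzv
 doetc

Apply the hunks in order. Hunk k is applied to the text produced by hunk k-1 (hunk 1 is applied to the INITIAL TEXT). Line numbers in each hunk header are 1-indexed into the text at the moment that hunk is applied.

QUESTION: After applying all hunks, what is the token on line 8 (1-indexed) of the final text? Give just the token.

Answer: pak

Derivation:
Hunk 1: at line 6 remove [ghtfk,czqug,sdjk] add [dvahs,kdp,hag] -> 14 lines: myc xlw rlka vgfs xzre fvmf qyopu dvahs kdp hag aivsc sdfq sfhzv doetc
Hunk 2: at line 3 remove [xzre] add [mxkt,pak,mwvwl] -> 16 lines: myc xlw rlka vgfs mxkt pak mwvwl fvmf qyopu dvahs kdp hag aivsc sdfq sfhzv doetc
Hunk 3: at line 1 remove [rlka] add [wyvrr] -> 16 lines: myc xlw wyvrr vgfs mxkt pak mwvwl fvmf qyopu dvahs kdp hag aivsc sdfq sfhzv doetc
Hunk 4: at line 9 remove [dvahs,kdp,hag] add [xri,mqiy] -> 15 lines: myc xlw wyvrr vgfs mxkt pak mwvwl fvmf qyopu xri mqiy aivsc sdfq sfhzv doetc
Hunk 5: at line 2 remove [vgfs] add [lxs,nsysf,iwex] -> 17 lines: myc xlw wyvrr lxs nsysf iwex mxkt pak mwvwl fvmf qyopu xri mqiy aivsc sdfq sfhzv doetc
Hunk 6: at line 3 remove [nsysf,iwex,mxkt] add [cslxl,ueasu,ogc] -> 17 lines: myc xlw wyvrr lxs cslxl ueasu ogc pak mwvwl fvmf qyopu xri mqiy aivsc sdfq sfhzv doetc
Hunk 7: at line 12 remove [aivsc,sdfq] add [cbj] -> 16 lines: myc xlw wyvrr lxs cslxl ueasu ogc pak mwvwl fvmf qyopu xri mqiy cbj sfhzv doetc
Final line 8: pak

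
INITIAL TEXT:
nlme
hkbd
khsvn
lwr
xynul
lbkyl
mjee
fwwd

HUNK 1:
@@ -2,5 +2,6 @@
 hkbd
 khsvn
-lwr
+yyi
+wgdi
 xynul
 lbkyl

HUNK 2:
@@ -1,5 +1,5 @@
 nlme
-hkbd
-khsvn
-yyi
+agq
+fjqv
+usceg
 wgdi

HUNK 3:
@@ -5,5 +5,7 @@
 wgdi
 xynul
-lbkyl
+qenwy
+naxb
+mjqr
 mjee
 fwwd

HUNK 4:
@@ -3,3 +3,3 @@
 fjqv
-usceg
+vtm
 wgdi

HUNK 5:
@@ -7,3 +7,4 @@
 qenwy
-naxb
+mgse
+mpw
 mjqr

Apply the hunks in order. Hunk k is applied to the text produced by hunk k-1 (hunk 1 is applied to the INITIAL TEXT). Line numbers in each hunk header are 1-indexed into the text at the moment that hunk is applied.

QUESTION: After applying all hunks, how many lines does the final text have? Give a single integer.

Answer: 12

Derivation:
Hunk 1: at line 2 remove [lwr] add [yyi,wgdi] -> 9 lines: nlme hkbd khsvn yyi wgdi xynul lbkyl mjee fwwd
Hunk 2: at line 1 remove [hkbd,khsvn,yyi] add [agq,fjqv,usceg] -> 9 lines: nlme agq fjqv usceg wgdi xynul lbkyl mjee fwwd
Hunk 3: at line 5 remove [lbkyl] add [qenwy,naxb,mjqr] -> 11 lines: nlme agq fjqv usceg wgdi xynul qenwy naxb mjqr mjee fwwd
Hunk 4: at line 3 remove [usceg] add [vtm] -> 11 lines: nlme agq fjqv vtm wgdi xynul qenwy naxb mjqr mjee fwwd
Hunk 5: at line 7 remove [naxb] add [mgse,mpw] -> 12 lines: nlme agq fjqv vtm wgdi xynul qenwy mgse mpw mjqr mjee fwwd
Final line count: 12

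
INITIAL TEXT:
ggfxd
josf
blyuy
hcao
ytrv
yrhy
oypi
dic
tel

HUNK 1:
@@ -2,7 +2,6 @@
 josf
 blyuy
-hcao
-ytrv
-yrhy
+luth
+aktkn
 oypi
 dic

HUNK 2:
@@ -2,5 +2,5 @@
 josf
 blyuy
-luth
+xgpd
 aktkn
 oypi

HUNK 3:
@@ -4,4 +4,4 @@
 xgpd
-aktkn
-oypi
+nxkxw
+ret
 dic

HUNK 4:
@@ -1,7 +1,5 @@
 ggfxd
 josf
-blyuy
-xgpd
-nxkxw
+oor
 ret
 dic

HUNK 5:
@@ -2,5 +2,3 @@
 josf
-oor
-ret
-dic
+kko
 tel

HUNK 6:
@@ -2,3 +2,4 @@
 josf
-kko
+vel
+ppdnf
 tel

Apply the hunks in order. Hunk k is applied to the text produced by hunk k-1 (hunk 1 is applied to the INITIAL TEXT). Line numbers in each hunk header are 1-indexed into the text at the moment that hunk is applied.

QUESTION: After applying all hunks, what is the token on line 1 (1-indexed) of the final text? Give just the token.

Hunk 1: at line 2 remove [hcao,ytrv,yrhy] add [luth,aktkn] -> 8 lines: ggfxd josf blyuy luth aktkn oypi dic tel
Hunk 2: at line 2 remove [luth] add [xgpd] -> 8 lines: ggfxd josf blyuy xgpd aktkn oypi dic tel
Hunk 3: at line 4 remove [aktkn,oypi] add [nxkxw,ret] -> 8 lines: ggfxd josf blyuy xgpd nxkxw ret dic tel
Hunk 4: at line 1 remove [blyuy,xgpd,nxkxw] add [oor] -> 6 lines: ggfxd josf oor ret dic tel
Hunk 5: at line 2 remove [oor,ret,dic] add [kko] -> 4 lines: ggfxd josf kko tel
Hunk 6: at line 2 remove [kko] add [vel,ppdnf] -> 5 lines: ggfxd josf vel ppdnf tel
Final line 1: ggfxd

Answer: ggfxd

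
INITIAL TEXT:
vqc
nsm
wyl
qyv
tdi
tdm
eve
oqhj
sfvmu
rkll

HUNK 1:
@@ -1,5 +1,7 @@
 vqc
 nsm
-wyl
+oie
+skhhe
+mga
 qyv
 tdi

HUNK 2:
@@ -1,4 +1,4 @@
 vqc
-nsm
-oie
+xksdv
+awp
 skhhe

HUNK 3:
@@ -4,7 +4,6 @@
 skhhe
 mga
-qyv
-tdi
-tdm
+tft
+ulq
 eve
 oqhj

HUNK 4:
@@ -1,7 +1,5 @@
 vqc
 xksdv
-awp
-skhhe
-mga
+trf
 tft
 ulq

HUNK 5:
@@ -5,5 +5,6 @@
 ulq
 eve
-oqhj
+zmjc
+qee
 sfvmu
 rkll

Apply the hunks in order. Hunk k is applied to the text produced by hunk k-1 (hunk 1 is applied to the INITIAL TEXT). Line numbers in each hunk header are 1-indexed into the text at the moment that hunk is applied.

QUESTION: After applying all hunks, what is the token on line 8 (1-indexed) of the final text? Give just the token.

Hunk 1: at line 1 remove [wyl] add [oie,skhhe,mga] -> 12 lines: vqc nsm oie skhhe mga qyv tdi tdm eve oqhj sfvmu rkll
Hunk 2: at line 1 remove [nsm,oie] add [xksdv,awp] -> 12 lines: vqc xksdv awp skhhe mga qyv tdi tdm eve oqhj sfvmu rkll
Hunk 3: at line 4 remove [qyv,tdi,tdm] add [tft,ulq] -> 11 lines: vqc xksdv awp skhhe mga tft ulq eve oqhj sfvmu rkll
Hunk 4: at line 1 remove [awp,skhhe,mga] add [trf] -> 9 lines: vqc xksdv trf tft ulq eve oqhj sfvmu rkll
Hunk 5: at line 5 remove [oqhj] add [zmjc,qee] -> 10 lines: vqc xksdv trf tft ulq eve zmjc qee sfvmu rkll
Final line 8: qee

Answer: qee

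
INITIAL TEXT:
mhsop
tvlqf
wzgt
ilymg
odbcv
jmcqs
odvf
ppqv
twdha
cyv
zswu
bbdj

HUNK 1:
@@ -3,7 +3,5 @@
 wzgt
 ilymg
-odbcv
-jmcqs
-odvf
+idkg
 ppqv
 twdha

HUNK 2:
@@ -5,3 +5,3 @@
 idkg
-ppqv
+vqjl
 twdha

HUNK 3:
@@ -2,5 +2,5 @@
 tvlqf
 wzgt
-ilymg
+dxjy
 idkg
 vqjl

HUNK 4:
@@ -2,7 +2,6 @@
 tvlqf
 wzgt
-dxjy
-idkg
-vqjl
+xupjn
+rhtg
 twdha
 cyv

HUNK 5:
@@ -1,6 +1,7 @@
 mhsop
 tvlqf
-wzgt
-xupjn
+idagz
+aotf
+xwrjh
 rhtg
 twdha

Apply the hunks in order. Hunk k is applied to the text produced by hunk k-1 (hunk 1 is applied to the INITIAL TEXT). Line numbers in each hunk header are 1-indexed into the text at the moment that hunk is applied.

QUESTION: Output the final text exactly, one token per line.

Hunk 1: at line 3 remove [odbcv,jmcqs,odvf] add [idkg] -> 10 lines: mhsop tvlqf wzgt ilymg idkg ppqv twdha cyv zswu bbdj
Hunk 2: at line 5 remove [ppqv] add [vqjl] -> 10 lines: mhsop tvlqf wzgt ilymg idkg vqjl twdha cyv zswu bbdj
Hunk 3: at line 2 remove [ilymg] add [dxjy] -> 10 lines: mhsop tvlqf wzgt dxjy idkg vqjl twdha cyv zswu bbdj
Hunk 4: at line 2 remove [dxjy,idkg,vqjl] add [xupjn,rhtg] -> 9 lines: mhsop tvlqf wzgt xupjn rhtg twdha cyv zswu bbdj
Hunk 5: at line 1 remove [wzgt,xupjn] add [idagz,aotf,xwrjh] -> 10 lines: mhsop tvlqf idagz aotf xwrjh rhtg twdha cyv zswu bbdj

Answer: mhsop
tvlqf
idagz
aotf
xwrjh
rhtg
twdha
cyv
zswu
bbdj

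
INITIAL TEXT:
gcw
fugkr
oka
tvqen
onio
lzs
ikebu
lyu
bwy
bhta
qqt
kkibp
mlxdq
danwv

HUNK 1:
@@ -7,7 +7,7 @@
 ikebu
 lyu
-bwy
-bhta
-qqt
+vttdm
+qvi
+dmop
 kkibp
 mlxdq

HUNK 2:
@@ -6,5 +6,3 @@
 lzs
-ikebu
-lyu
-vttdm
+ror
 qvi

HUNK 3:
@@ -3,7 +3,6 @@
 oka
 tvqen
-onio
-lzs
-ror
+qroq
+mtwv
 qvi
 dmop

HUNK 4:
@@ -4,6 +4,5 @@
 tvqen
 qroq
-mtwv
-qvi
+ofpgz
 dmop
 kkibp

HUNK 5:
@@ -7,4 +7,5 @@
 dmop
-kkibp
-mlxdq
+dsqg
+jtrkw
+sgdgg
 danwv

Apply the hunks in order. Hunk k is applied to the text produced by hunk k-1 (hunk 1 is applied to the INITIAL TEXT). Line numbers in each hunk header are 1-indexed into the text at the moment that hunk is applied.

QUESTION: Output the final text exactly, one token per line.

Hunk 1: at line 7 remove [bwy,bhta,qqt] add [vttdm,qvi,dmop] -> 14 lines: gcw fugkr oka tvqen onio lzs ikebu lyu vttdm qvi dmop kkibp mlxdq danwv
Hunk 2: at line 6 remove [ikebu,lyu,vttdm] add [ror] -> 12 lines: gcw fugkr oka tvqen onio lzs ror qvi dmop kkibp mlxdq danwv
Hunk 3: at line 3 remove [onio,lzs,ror] add [qroq,mtwv] -> 11 lines: gcw fugkr oka tvqen qroq mtwv qvi dmop kkibp mlxdq danwv
Hunk 4: at line 4 remove [mtwv,qvi] add [ofpgz] -> 10 lines: gcw fugkr oka tvqen qroq ofpgz dmop kkibp mlxdq danwv
Hunk 5: at line 7 remove [kkibp,mlxdq] add [dsqg,jtrkw,sgdgg] -> 11 lines: gcw fugkr oka tvqen qroq ofpgz dmop dsqg jtrkw sgdgg danwv

Answer: gcw
fugkr
oka
tvqen
qroq
ofpgz
dmop
dsqg
jtrkw
sgdgg
danwv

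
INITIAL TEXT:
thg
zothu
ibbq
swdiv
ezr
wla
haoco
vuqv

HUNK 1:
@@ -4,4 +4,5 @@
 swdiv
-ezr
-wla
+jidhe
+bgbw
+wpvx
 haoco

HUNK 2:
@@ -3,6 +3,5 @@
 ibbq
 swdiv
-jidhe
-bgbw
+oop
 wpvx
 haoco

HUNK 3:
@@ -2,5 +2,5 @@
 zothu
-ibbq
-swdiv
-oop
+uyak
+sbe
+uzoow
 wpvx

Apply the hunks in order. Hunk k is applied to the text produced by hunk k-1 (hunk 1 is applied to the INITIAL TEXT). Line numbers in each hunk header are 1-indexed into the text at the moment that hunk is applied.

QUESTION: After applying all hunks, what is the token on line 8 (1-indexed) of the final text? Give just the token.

Hunk 1: at line 4 remove [ezr,wla] add [jidhe,bgbw,wpvx] -> 9 lines: thg zothu ibbq swdiv jidhe bgbw wpvx haoco vuqv
Hunk 2: at line 3 remove [jidhe,bgbw] add [oop] -> 8 lines: thg zothu ibbq swdiv oop wpvx haoco vuqv
Hunk 3: at line 2 remove [ibbq,swdiv,oop] add [uyak,sbe,uzoow] -> 8 lines: thg zothu uyak sbe uzoow wpvx haoco vuqv
Final line 8: vuqv

Answer: vuqv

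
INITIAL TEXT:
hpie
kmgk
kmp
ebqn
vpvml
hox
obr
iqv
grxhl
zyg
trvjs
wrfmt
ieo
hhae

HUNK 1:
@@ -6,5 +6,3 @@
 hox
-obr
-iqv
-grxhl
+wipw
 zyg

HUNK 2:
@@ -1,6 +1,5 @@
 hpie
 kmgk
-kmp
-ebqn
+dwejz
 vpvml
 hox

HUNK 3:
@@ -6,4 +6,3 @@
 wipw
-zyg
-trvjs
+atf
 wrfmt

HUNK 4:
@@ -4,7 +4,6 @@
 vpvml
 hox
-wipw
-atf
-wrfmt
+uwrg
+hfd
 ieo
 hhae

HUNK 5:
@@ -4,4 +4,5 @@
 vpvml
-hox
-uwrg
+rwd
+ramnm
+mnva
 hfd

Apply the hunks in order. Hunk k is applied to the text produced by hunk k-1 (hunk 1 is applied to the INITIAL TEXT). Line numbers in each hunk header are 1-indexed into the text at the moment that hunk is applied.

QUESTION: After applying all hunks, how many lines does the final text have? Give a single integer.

Answer: 10

Derivation:
Hunk 1: at line 6 remove [obr,iqv,grxhl] add [wipw] -> 12 lines: hpie kmgk kmp ebqn vpvml hox wipw zyg trvjs wrfmt ieo hhae
Hunk 2: at line 1 remove [kmp,ebqn] add [dwejz] -> 11 lines: hpie kmgk dwejz vpvml hox wipw zyg trvjs wrfmt ieo hhae
Hunk 3: at line 6 remove [zyg,trvjs] add [atf] -> 10 lines: hpie kmgk dwejz vpvml hox wipw atf wrfmt ieo hhae
Hunk 4: at line 4 remove [wipw,atf,wrfmt] add [uwrg,hfd] -> 9 lines: hpie kmgk dwejz vpvml hox uwrg hfd ieo hhae
Hunk 5: at line 4 remove [hox,uwrg] add [rwd,ramnm,mnva] -> 10 lines: hpie kmgk dwejz vpvml rwd ramnm mnva hfd ieo hhae
Final line count: 10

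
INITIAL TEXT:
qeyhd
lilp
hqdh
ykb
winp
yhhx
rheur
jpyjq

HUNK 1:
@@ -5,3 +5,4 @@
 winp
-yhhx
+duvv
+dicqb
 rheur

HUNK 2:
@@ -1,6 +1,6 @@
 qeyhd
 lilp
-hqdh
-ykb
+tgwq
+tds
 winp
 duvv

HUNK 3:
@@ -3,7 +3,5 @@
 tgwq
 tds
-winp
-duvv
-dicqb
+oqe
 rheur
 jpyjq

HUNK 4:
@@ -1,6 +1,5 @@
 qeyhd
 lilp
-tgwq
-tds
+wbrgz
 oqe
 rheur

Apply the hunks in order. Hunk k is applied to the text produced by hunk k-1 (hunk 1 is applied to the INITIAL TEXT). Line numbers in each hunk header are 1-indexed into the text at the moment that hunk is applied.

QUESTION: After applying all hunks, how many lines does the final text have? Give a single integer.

Answer: 6

Derivation:
Hunk 1: at line 5 remove [yhhx] add [duvv,dicqb] -> 9 lines: qeyhd lilp hqdh ykb winp duvv dicqb rheur jpyjq
Hunk 2: at line 1 remove [hqdh,ykb] add [tgwq,tds] -> 9 lines: qeyhd lilp tgwq tds winp duvv dicqb rheur jpyjq
Hunk 3: at line 3 remove [winp,duvv,dicqb] add [oqe] -> 7 lines: qeyhd lilp tgwq tds oqe rheur jpyjq
Hunk 4: at line 1 remove [tgwq,tds] add [wbrgz] -> 6 lines: qeyhd lilp wbrgz oqe rheur jpyjq
Final line count: 6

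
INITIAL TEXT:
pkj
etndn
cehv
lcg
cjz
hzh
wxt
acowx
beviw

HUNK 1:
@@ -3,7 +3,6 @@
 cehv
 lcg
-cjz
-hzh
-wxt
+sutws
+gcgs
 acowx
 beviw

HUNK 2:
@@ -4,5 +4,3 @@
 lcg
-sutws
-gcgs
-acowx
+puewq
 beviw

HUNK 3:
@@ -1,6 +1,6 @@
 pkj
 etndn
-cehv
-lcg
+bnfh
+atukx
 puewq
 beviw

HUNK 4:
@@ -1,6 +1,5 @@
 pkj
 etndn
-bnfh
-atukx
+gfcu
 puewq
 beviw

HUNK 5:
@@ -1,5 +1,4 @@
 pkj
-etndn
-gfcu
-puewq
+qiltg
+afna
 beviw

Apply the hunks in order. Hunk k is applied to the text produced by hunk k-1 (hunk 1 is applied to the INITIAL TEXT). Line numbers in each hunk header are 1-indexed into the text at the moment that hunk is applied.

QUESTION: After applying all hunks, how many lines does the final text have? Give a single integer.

Answer: 4

Derivation:
Hunk 1: at line 3 remove [cjz,hzh,wxt] add [sutws,gcgs] -> 8 lines: pkj etndn cehv lcg sutws gcgs acowx beviw
Hunk 2: at line 4 remove [sutws,gcgs,acowx] add [puewq] -> 6 lines: pkj etndn cehv lcg puewq beviw
Hunk 3: at line 1 remove [cehv,lcg] add [bnfh,atukx] -> 6 lines: pkj etndn bnfh atukx puewq beviw
Hunk 4: at line 1 remove [bnfh,atukx] add [gfcu] -> 5 lines: pkj etndn gfcu puewq beviw
Hunk 5: at line 1 remove [etndn,gfcu,puewq] add [qiltg,afna] -> 4 lines: pkj qiltg afna beviw
Final line count: 4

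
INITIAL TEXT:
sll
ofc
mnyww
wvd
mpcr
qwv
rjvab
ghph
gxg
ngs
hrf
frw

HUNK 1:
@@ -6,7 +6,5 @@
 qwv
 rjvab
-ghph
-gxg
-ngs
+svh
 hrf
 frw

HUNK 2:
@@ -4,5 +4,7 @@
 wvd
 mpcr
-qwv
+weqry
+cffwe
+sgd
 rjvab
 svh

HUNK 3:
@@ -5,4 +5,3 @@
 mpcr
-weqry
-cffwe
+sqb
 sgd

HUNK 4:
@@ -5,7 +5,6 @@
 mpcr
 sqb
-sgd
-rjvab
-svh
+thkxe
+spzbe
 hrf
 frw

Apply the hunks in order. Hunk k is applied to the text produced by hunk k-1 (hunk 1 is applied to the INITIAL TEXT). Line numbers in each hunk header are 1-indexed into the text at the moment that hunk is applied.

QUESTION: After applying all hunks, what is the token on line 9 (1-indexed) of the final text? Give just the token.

Hunk 1: at line 6 remove [ghph,gxg,ngs] add [svh] -> 10 lines: sll ofc mnyww wvd mpcr qwv rjvab svh hrf frw
Hunk 2: at line 4 remove [qwv] add [weqry,cffwe,sgd] -> 12 lines: sll ofc mnyww wvd mpcr weqry cffwe sgd rjvab svh hrf frw
Hunk 3: at line 5 remove [weqry,cffwe] add [sqb] -> 11 lines: sll ofc mnyww wvd mpcr sqb sgd rjvab svh hrf frw
Hunk 4: at line 5 remove [sgd,rjvab,svh] add [thkxe,spzbe] -> 10 lines: sll ofc mnyww wvd mpcr sqb thkxe spzbe hrf frw
Final line 9: hrf

Answer: hrf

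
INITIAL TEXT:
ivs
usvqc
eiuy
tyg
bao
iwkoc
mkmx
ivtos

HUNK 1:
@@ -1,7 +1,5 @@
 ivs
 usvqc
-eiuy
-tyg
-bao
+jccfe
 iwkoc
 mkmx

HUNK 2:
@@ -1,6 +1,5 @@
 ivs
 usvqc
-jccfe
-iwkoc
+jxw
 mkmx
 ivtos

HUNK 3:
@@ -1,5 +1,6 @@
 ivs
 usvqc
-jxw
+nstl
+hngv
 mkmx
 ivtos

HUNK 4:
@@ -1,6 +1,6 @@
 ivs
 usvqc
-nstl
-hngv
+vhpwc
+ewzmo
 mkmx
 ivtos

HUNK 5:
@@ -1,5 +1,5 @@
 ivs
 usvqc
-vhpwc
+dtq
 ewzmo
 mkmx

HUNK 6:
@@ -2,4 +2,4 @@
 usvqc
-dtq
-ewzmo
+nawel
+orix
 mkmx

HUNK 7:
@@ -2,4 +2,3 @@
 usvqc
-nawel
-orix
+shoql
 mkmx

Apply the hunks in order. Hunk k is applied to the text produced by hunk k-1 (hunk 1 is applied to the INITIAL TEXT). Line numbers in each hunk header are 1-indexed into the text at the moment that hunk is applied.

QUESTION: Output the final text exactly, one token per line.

Answer: ivs
usvqc
shoql
mkmx
ivtos

Derivation:
Hunk 1: at line 1 remove [eiuy,tyg,bao] add [jccfe] -> 6 lines: ivs usvqc jccfe iwkoc mkmx ivtos
Hunk 2: at line 1 remove [jccfe,iwkoc] add [jxw] -> 5 lines: ivs usvqc jxw mkmx ivtos
Hunk 3: at line 1 remove [jxw] add [nstl,hngv] -> 6 lines: ivs usvqc nstl hngv mkmx ivtos
Hunk 4: at line 1 remove [nstl,hngv] add [vhpwc,ewzmo] -> 6 lines: ivs usvqc vhpwc ewzmo mkmx ivtos
Hunk 5: at line 1 remove [vhpwc] add [dtq] -> 6 lines: ivs usvqc dtq ewzmo mkmx ivtos
Hunk 6: at line 2 remove [dtq,ewzmo] add [nawel,orix] -> 6 lines: ivs usvqc nawel orix mkmx ivtos
Hunk 7: at line 2 remove [nawel,orix] add [shoql] -> 5 lines: ivs usvqc shoql mkmx ivtos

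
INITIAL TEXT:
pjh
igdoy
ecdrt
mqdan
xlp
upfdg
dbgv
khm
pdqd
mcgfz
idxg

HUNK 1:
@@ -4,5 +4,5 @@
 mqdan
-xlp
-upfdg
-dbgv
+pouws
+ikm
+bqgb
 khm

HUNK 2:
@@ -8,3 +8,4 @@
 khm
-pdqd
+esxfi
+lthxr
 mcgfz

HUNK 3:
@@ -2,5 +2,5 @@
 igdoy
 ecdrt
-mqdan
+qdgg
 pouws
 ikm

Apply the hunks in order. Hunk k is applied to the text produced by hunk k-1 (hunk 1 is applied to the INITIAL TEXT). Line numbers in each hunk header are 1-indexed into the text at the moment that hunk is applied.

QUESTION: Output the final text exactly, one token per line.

Hunk 1: at line 4 remove [xlp,upfdg,dbgv] add [pouws,ikm,bqgb] -> 11 lines: pjh igdoy ecdrt mqdan pouws ikm bqgb khm pdqd mcgfz idxg
Hunk 2: at line 8 remove [pdqd] add [esxfi,lthxr] -> 12 lines: pjh igdoy ecdrt mqdan pouws ikm bqgb khm esxfi lthxr mcgfz idxg
Hunk 3: at line 2 remove [mqdan] add [qdgg] -> 12 lines: pjh igdoy ecdrt qdgg pouws ikm bqgb khm esxfi lthxr mcgfz idxg

Answer: pjh
igdoy
ecdrt
qdgg
pouws
ikm
bqgb
khm
esxfi
lthxr
mcgfz
idxg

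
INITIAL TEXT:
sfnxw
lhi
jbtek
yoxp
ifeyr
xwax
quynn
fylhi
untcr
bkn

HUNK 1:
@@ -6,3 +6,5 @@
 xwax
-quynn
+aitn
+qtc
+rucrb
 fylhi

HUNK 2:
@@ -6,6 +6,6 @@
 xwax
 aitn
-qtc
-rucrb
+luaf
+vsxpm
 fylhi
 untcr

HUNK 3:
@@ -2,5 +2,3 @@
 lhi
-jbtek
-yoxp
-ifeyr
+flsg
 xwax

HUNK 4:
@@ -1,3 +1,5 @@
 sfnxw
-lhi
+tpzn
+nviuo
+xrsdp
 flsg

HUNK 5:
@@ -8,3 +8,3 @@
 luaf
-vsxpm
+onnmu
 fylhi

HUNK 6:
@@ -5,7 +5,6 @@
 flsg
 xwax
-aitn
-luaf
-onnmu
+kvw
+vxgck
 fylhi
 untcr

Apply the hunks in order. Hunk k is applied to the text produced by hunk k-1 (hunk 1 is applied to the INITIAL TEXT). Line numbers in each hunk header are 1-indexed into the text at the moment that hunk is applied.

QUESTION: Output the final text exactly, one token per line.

Answer: sfnxw
tpzn
nviuo
xrsdp
flsg
xwax
kvw
vxgck
fylhi
untcr
bkn

Derivation:
Hunk 1: at line 6 remove [quynn] add [aitn,qtc,rucrb] -> 12 lines: sfnxw lhi jbtek yoxp ifeyr xwax aitn qtc rucrb fylhi untcr bkn
Hunk 2: at line 6 remove [qtc,rucrb] add [luaf,vsxpm] -> 12 lines: sfnxw lhi jbtek yoxp ifeyr xwax aitn luaf vsxpm fylhi untcr bkn
Hunk 3: at line 2 remove [jbtek,yoxp,ifeyr] add [flsg] -> 10 lines: sfnxw lhi flsg xwax aitn luaf vsxpm fylhi untcr bkn
Hunk 4: at line 1 remove [lhi] add [tpzn,nviuo,xrsdp] -> 12 lines: sfnxw tpzn nviuo xrsdp flsg xwax aitn luaf vsxpm fylhi untcr bkn
Hunk 5: at line 8 remove [vsxpm] add [onnmu] -> 12 lines: sfnxw tpzn nviuo xrsdp flsg xwax aitn luaf onnmu fylhi untcr bkn
Hunk 6: at line 5 remove [aitn,luaf,onnmu] add [kvw,vxgck] -> 11 lines: sfnxw tpzn nviuo xrsdp flsg xwax kvw vxgck fylhi untcr bkn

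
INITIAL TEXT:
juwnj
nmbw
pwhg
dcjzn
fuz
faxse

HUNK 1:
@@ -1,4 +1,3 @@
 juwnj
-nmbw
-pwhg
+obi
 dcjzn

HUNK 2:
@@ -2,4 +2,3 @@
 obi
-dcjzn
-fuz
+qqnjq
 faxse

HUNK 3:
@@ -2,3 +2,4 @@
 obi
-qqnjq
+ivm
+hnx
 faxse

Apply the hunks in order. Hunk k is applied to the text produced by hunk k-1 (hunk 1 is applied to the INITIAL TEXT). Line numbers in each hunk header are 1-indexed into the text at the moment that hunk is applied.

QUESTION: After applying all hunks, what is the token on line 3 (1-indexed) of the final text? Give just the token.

Answer: ivm

Derivation:
Hunk 1: at line 1 remove [nmbw,pwhg] add [obi] -> 5 lines: juwnj obi dcjzn fuz faxse
Hunk 2: at line 2 remove [dcjzn,fuz] add [qqnjq] -> 4 lines: juwnj obi qqnjq faxse
Hunk 3: at line 2 remove [qqnjq] add [ivm,hnx] -> 5 lines: juwnj obi ivm hnx faxse
Final line 3: ivm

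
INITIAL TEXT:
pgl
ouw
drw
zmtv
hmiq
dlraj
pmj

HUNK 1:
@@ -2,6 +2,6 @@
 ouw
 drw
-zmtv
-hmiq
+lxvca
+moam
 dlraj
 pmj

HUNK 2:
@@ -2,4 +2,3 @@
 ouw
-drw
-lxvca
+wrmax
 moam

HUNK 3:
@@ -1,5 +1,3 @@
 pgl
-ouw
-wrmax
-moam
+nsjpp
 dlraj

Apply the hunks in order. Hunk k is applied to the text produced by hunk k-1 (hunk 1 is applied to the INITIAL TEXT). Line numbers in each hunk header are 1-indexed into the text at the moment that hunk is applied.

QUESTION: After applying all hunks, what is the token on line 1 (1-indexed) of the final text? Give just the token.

Hunk 1: at line 2 remove [zmtv,hmiq] add [lxvca,moam] -> 7 lines: pgl ouw drw lxvca moam dlraj pmj
Hunk 2: at line 2 remove [drw,lxvca] add [wrmax] -> 6 lines: pgl ouw wrmax moam dlraj pmj
Hunk 3: at line 1 remove [ouw,wrmax,moam] add [nsjpp] -> 4 lines: pgl nsjpp dlraj pmj
Final line 1: pgl

Answer: pgl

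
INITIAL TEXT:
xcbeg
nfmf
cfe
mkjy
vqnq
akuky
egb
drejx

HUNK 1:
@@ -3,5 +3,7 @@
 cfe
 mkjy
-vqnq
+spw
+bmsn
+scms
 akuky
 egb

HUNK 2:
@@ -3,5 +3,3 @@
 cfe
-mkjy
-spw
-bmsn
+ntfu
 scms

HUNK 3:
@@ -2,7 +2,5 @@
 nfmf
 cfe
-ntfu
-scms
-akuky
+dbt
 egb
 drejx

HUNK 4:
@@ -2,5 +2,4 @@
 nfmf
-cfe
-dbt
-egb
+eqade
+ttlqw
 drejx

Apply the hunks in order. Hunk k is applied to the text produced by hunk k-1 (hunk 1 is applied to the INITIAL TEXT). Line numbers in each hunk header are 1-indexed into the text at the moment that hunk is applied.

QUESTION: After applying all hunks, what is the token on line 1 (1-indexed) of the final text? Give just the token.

Answer: xcbeg

Derivation:
Hunk 1: at line 3 remove [vqnq] add [spw,bmsn,scms] -> 10 lines: xcbeg nfmf cfe mkjy spw bmsn scms akuky egb drejx
Hunk 2: at line 3 remove [mkjy,spw,bmsn] add [ntfu] -> 8 lines: xcbeg nfmf cfe ntfu scms akuky egb drejx
Hunk 3: at line 2 remove [ntfu,scms,akuky] add [dbt] -> 6 lines: xcbeg nfmf cfe dbt egb drejx
Hunk 4: at line 2 remove [cfe,dbt,egb] add [eqade,ttlqw] -> 5 lines: xcbeg nfmf eqade ttlqw drejx
Final line 1: xcbeg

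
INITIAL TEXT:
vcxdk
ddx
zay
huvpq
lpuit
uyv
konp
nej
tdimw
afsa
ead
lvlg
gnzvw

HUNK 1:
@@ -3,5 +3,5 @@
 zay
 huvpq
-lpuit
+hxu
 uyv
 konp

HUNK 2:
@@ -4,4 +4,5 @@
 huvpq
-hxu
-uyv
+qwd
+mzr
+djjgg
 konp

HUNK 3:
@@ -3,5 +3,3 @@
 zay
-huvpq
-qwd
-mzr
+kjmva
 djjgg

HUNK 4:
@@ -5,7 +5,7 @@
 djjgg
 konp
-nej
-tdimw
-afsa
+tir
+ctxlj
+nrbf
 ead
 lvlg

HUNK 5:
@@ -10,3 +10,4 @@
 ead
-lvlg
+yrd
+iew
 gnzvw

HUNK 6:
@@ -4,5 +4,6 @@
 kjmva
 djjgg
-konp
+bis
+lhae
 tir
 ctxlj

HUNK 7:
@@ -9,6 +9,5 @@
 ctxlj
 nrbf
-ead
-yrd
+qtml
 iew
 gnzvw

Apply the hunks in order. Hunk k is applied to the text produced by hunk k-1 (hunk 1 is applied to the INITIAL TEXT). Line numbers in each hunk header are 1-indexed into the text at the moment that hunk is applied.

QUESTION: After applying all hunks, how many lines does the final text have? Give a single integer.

Answer: 13

Derivation:
Hunk 1: at line 3 remove [lpuit] add [hxu] -> 13 lines: vcxdk ddx zay huvpq hxu uyv konp nej tdimw afsa ead lvlg gnzvw
Hunk 2: at line 4 remove [hxu,uyv] add [qwd,mzr,djjgg] -> 14 lines: vcxdk ddx zay huvpq qwd mzr djjgg konp nej tdimw afsa ead lvlg gnzvw
Hunk 3: at line 3 remove [huvpq,qwd,mzr] add [kjmva] -> 12 lines: vcxdk ddx zay kjmva djjgg konp nej tdimw afsa ead lvlg gnzvw
Hunk 4: at line 5 remove [nej,tdimw,afsa] add [tir,ctxlj,nrbf] -> 12 lines: vcxdk ddx zay kjmva djjgg konp tir ctxlj nrbf ead lvlg gnzvw
Hunk 5: at line 10 remove [lvlg] add [yrd,iew] -> 13 lines: vcxdk ddx zay kjmva djjgg konp tir ctxlj nrbf ead yrd iew gnzvw
Hunk 6: at line 4 remove [konp] add [bis,lhae] -> 14 lines: vcxdk ddx zay kjmva djjgg bis lhae tir ctxlj nrbf ead yrd iew gnzvw
Hunk 7: at line 9 remove [ead,yrd] add [qtml] -> 13 lines: vcxdk ddx zay kjmva djjgg bis lhae tir ctxlj nrbf qtml iew gnzvw
Final line count: 13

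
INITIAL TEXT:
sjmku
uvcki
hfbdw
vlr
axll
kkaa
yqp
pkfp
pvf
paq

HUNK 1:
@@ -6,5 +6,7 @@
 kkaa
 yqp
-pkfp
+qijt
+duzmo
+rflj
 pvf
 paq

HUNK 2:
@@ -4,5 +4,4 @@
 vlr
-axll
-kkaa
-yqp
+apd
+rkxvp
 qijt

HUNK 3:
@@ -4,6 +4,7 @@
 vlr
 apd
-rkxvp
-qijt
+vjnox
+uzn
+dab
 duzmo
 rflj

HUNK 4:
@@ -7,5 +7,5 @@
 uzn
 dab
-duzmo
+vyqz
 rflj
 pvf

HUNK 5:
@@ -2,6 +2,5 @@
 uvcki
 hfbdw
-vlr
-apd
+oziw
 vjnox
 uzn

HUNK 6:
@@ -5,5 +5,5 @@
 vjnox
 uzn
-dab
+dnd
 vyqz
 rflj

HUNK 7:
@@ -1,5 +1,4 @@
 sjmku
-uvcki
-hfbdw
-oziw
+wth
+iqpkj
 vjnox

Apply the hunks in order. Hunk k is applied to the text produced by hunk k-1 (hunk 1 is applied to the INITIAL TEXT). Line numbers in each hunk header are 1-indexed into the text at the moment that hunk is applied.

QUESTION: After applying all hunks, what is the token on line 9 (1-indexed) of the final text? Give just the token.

Hunk 1: at line 6 remove [pkfp] add [qijt,duzmo,rflj] -> 12 lines: sjmku uvcki hfbdw vlr axll kkaa yqp qijt duzmo rflj pvf paq
Hunk 2: at line 4 remove [axll,kkaa,yqp] add [apd,rkxvp] -> 11 lines: sjmku uvcki hfbdw vlr apd rkxvp qijt duzmo rflj pvf paq
Hunk 3: at line 4 remove [rkxvp,qijt] add [vjnox,uzn,dab] -> 12 lines: sjmku uvcki hfbdw vlr apd vjnox uzn dab duzmo rflj pvf paq
Hunk 4: at line 7 remove [duzmo] add [vyqz] -> 12 lines: sjmku uvcki hfbdw vlr apd vjnox uzn dab vyqz rflj pvf paq
Hunk 5: at line 2 remove [vlr,apd] add [oziw] -> 11 lines: sjmku uvcki hfbdw oziw vjnox uzn dab vyqz rflj pvf paq
Hunk 6: at line 5 remove [dab] add [dnd] -> 11 lines: sjmku uvcki hfbdw oziw vjnox uzn dnd vyqz rflj pvf paq
Hunk 7: at line 1 remove [uvcki,hfbdw,oziw] add [wth,iqpkj] -> 10 lines: sjmku wth iqpkj vjnox uzn dnd vyqz rflj pvf paq
Final line 9: pvf

Answer: pvf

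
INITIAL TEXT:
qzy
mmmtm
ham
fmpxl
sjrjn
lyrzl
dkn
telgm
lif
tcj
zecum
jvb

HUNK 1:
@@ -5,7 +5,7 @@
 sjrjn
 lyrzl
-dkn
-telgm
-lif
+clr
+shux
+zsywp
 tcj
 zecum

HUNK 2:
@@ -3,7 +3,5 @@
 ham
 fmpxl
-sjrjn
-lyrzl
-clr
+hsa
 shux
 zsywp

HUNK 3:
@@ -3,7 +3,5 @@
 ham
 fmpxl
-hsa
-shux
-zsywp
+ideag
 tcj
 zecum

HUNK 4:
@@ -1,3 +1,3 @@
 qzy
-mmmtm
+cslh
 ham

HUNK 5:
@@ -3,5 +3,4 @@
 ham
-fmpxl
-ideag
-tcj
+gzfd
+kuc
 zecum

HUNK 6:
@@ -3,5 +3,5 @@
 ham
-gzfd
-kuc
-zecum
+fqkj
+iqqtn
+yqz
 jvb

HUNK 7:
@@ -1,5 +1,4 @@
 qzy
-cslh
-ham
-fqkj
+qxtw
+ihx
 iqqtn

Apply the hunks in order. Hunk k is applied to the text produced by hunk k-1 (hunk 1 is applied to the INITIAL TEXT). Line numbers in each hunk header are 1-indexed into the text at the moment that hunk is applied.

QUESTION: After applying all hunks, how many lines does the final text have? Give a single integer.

Answer: 6

Derivation:
Hunk 1: at line 5 remove [dkn,telgm,lif] add [clr,shux,zsywp] -> 12 lines: qzy mmmtm ham fmpxl sjrjn lyrzl clr shux zsywp tcj zecum jvb
Hunk 2: at line 3 remove [sjrjn,lyrzl,clr] add [hsa] -> 10 lines: qzy mmmtm ham fmpxl hsa shux zsywp tcj zecum jvb
Hunk 3: at line 3 remove [hsa,shux,zsywp] add [ideag] -> 8 lines: qzy mmmtm ham fmpxl ideag tcj zecum jvb
Hunk 4: at line 1 remove [mmmtm] add [cslh] -> 8 lines: qzy cslh ham fmpxl ideag tcj zecum jvb
Hunk 5: at line 3 remove [fmpxl,ideag,tcj] add [gzfd,kuc] -> 7 lines: qzy cslh ham gzfd kuc zecum jvb
Hunk 6: at line 3 remove [gzfd,kuc,zecum] add [fqkj,iqqtn,yqz] -> 7 lines: qzy cslh ham fqkj iqqtn yqz jvb
Hunk 7: at line 1 remove [cslh,ham,fqkj] add [qxtw,ihx] -> 6 lines: qzy qxtw ihx iqqtn yqz jvb
Final line count: 6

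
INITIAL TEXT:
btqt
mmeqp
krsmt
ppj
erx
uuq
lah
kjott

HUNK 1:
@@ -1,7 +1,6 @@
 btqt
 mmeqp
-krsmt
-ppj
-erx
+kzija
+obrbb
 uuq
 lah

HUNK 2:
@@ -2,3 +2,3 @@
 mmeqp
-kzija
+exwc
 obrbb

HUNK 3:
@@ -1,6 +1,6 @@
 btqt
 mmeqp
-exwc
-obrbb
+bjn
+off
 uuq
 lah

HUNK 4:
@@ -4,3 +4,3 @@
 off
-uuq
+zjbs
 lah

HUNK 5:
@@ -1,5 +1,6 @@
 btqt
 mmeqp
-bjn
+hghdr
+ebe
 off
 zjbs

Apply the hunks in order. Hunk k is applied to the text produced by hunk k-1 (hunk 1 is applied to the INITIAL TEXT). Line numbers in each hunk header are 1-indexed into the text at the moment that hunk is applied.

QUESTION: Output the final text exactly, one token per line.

Answer: btqt
mmeqp
hghdr
ebe
off
zjbs
lah
kjott

Derivation:
Hunk 1: at line 1 remove [krsmt,ppj,erx] add [kzija,obrbb] -> 7 lines: btqt mmeqp kzija obrbb uuq lah kjott
Hunk 2: at line 2 remove [kzija] add [exwc] -> 7 lines: btqt mmeqp exwc obrbb uuq lah kjott
Hunk 3: at line 1 remove [exwc,obrbb] add [bjn,off] -> 7 lines: btqt mmeqp bjn off uuq lah kjott
Hunk 4: at line 4 remove [uuq] add [zjbs] -> 7 lines: btqt mmeqp bjn off zjbs lah kjott
Hunk 5: at line 1 remove [bjn] add [hghdr,ebe] -> 8 lines: btqt mmeqp hghdr ebe off zjbs lah kjott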